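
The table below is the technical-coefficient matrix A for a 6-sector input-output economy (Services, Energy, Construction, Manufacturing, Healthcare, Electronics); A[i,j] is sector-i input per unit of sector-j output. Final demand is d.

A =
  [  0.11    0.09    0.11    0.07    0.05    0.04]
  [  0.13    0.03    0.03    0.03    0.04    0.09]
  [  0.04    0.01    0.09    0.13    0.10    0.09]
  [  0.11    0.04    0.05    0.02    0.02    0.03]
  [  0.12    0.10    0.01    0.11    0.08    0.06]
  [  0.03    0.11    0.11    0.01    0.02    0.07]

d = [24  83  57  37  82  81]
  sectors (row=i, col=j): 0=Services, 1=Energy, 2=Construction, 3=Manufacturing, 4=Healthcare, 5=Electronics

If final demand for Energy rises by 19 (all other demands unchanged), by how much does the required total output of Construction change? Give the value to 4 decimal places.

1.1121

Form M = I − A:
  [  0.89   -0.09   -0.11   -0.07   -0.05   -0.04]
  [ -0.13    0.97   -0.03   -0.03   -0.04   -0.09]
  [ -0.04   -0.01    0.91   -0.13   -0.10   -0.09]
  [ -0.11   -0.04   -0.05    0.98   -0.02   -0.03]
  [ -0.12   -0.10   -0.01   -0.11    0.92   -0.06]
  [ -0.03   -0.11   -0.11   -0.01   -0.02    0.93]
Leontief inverse L = M⁻¹:
  [  1.1815    0.1361    0.1659    0.1219    0.0928    0.0900]
  [  0.1817    1.0726    0.0768    0.0650    0.0690    0.1256]
  [  0.1051    0.0585    1.1412    0.1777    0.1391    0.1353]
  [  0.1518    0.0695    0.0859    1.0504    0.0447    0.0583]
  [  0.1982    0.1526    0.0626    0.1536    1.1168    0.1064]
  [  0.0779    0.1422    0.1517    0.0472    0.0521    1.1119]
Total output x = L · d:
  x_0 = 1.1815·24 + 0.1361·83 + 0.1659·57 + 0.1219·37 + 0.0928·82 + 0.0900·81 = 68.5174
  x_1 = 0.1817·24 + 1.0726·83 + 0.0768·57 + 0.0650·37 + 0.0690·82 + 0.1256·81 = 116.0069
  x_2 = 0.1051·24 + 0.0585·83 + 1.1412·57 + 0.1777·37 + 0.1391·82 + 0.1353·81 = 101.3708
  x_3 = 0.1518·24 + 0.0695·83 + 0.0859·57 + 1.0504·37 + 0.0447·82 + 0.0583·81 = 61.5666
  x_4 = 0.1982·24 + 0.1526·83 + 0.0626·57 + 0.1536·37 + 1.1168·82 + 0.1064·81 = 126.8623
  x_5 = 0.0779·24 + 0.1422·83 + 0.1517·57 + 0.0472·37 + 0.0521·82 + 1.1119·81 = 118.4086
Δx_2 = L[2,1] · Δd_1 = 0.0585 · 19 = 1.1121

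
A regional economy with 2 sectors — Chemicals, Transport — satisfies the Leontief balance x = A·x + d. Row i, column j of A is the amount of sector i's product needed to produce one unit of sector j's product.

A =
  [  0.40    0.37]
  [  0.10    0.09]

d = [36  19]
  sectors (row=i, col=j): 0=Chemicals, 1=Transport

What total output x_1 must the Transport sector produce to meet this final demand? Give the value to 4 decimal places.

Form M = I − A:
  [  0.60   -0.37]
  [ -0.10    0.91]
Leontief inverse L = M⁻¹:
  [  1.7878    0.7269]
  [  0.1965    1.1788]
Total output x = L · d:
  x_0 = 1.7878·36 + 0.7269·19 = 78.1729
  x_1 = 0.1965·36 + 1.1788·19 = 29.4695

29.4695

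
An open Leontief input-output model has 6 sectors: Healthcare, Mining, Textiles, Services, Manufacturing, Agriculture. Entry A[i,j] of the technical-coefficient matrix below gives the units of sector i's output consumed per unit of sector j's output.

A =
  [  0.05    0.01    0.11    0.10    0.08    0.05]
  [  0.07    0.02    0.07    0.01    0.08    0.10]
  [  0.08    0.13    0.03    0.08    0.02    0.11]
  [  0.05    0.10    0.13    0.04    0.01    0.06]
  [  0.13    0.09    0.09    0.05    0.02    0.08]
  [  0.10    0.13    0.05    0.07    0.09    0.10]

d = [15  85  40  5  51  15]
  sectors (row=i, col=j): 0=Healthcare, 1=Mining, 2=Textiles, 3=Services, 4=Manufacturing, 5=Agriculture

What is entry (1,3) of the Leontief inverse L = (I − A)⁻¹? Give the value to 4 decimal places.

L[1,3] = 0.0510

Form M = I − A:
  [  0.95   -0.01   -0.11   -0.10   -0.08   -0.05]
  [ -0.07    0.98   -0.07   -0.01   -0.08   -0.10]
  [ -0.08   -0.13    0.97   -0.08   -0.02   -0.11]
  [ -0.05   -0.10   -0.13    0.96   -0.01   -0.06]
  [ -0.13   -0.09   -0.09   -0.05    0.98   -0.08]
  [ -0.10   -0.13   -0.05   -0.07   -0.09    0.90]
Leontief inverse L = M⁻¹:
  [  1.1062    0.0726    0.1659    0.1436    0.1111    0.1092]
  [  0.1235    1.0733    0.1169    0.0510    0.1148    0.1540]
  [  0.1401    0.1885    1.0923    0.1239    0.0666    0.1764]
  [  0.1024    0.1552    0.1781    1.0800    0.0468    0.1209]
  [  0.1905    0.1498    0.1523    0.1004    1.0658    0.1473]
  [  0.1756    0.2006    0.1251    0.1242    0.1428    1.1794]
Total output x = L · d:
  x_0 = 1.1062·15 + 0.0726·85 + 0.1659·40 + 0.1436·5 + 0.1111·51 + 0.1092·15 = 37.4256
  x_1 = 0.1235·15 + 1.0733·85 + 0.1169·40 + 0.0510·5 + 0.1148·51 + 0.1540·15 = 106.1804
  x_2 = 0.1401·15 + 0.1885·85 + 1.0923·40 + 0.1239·5 + 0.0666·51 + 0.1764·15 = 68.4749
  x_3 = 0.1024·15 + 0.1552·85 + 0.1781·40 + 1.0800·5 + 0.0468·51 + 0.1209·15 = 31.4541
  x_4 = 0.1905·15 + 0.1498·85 + 0.1523·40 + 0.1004·5 + 1.0658·51 + 0.1473·15 = 78.7552
  x_5 = 0.1756·15 + 0.2006·85 + 0.1251·40 + 0.1242·5 + 0.1428·51 + 1.1794·15 = 50.2883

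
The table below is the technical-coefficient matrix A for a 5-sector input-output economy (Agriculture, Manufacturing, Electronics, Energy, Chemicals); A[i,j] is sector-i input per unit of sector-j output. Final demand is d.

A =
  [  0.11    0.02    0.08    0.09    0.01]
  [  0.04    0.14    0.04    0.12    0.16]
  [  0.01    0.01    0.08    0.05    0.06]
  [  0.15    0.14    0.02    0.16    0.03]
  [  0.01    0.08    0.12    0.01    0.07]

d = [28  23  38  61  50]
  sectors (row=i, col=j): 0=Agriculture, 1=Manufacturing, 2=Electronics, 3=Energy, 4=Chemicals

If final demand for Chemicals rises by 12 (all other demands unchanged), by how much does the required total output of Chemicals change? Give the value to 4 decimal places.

13.2715

Form M = I − A:
  [  0.89   -0.02   -0.08   -0.09   -0.01]
  [ -0.04    0.86   -0.04   -0.12   -0.16]
  [ -0.01   -0.01    0.92   -0.05   -0.06]
  [ -0.15   -0.14   -0.02    0.84   -0.03]
  [ -0.01   -0.08   -0.12   -0.01    0.93]
Leontief inverse L = M⁻¹:
  [  1.1508    0.0536    0.1097    0.1379    0.0331]
  [  0.0907    1.2180    0.0941    0.1920    0.2228]
  [  0.0273    0.0329    1.1027    0.0742    0.0795]
  [  0.2222    0.2173    0.0670    1.2503    0.0844]
  [  0.0261    0.1119    0.1523    0.0410    1.1060]
Total output x = L · d:
  x_0 = 1.1508·28 + 0.0536·23 + 0.1097·38 + 0.1379·61 + 0.0331·50 = 47.6918
  x_1 = 0.0907·28 + 1.2180·23 + 0.0941·38 + 0.1920·61 + 0.2228·50 = 56.9745
  x_2 = 0.0273·28 + 0.0329·23 + 1.1027·38 + 0.0742·61 + 0.0795·50 = 51.9271
  x_3 = 0.2222·28 + 0.2173·23 + 0.0670·38 + 1.2503·61 + 0.0844·50 = 94.2565
  x_4 = 0.0261·28 + 0.1119·23 + 0.1523·38 + 0.0410·61 + 1.1060·50 = 66.8911
Δx_4 = L[4,4] · Δd_4 = 1.1060 · 12 = 13.2715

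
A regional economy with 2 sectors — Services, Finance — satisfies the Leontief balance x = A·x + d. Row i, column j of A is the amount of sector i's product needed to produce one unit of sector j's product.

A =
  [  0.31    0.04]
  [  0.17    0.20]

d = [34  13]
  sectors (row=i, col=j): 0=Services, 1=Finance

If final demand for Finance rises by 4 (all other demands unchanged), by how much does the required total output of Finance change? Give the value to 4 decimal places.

Form M = I − A:
  [  0.69   -0.04]
  [ -0.17    0.80]
Leontief inverse L = M⁻¹:
  [  1.4674    0.0734]
  [  0.3118    1.2656]
Total output x = L · d:
  x_0 = 1.4674·34 + 0.0734·13 = 50.8437
  x_1 = 0.3118·34 + 1.2656·13 = 27.0543
Δx_1 = L[1,1] · Δd_1 = 1.2656 · 4 = 5.0624

5.0624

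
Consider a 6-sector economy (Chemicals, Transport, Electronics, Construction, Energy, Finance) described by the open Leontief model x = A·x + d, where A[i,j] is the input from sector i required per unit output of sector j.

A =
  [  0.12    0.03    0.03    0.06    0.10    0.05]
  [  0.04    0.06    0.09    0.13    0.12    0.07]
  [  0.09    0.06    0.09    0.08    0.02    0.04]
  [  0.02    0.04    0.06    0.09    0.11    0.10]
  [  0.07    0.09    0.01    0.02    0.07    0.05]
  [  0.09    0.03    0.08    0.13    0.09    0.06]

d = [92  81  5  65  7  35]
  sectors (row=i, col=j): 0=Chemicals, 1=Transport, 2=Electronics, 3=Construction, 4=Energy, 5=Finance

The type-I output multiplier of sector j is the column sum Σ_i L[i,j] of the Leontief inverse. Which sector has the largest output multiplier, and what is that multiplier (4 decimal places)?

Form M = I − A:
  [  0.88   -0.03   -0.03   -0.06   -0.10   -0.05]
  [ -0.04    0.94   -0.09   -0.13   -0.12   -0.07]
  [ -0.09   -0.06    0.91   -0.08   -0.02   -0.04]
  [ -0.02   -0.04   -0.06    0.91   -0.11   -0.10]
  [ -0.07   -0.09   -0.01   -0.02    0.93   -0.05]
  [ -0.09   -0.03   -0.08   -0.13   -0.09    0.94]
Leontief inverse L = M⁻¹:
  [  1.1696    0.0637    0.0615    0.1078    0.1567    0.0894]
  [  0.0970    1.1066    0.1388    0.1987    0.1918    0.1248]
  [  0.1369    0.0919    1.1293    0.1346    0.0746    0.0805]
  [  0.0682    0.0783    0.1003    1.1478    0.1694    0.1448]
  [  0.1082    0.1184    0.0390    0.0639    1.1186    0.0825]
  [  0.1465    0.0714    0.1240    0.1930    0.1580    1.1112]
Total output x = L · d:
  x_0 = 1.1696·92 + 0.0637·81 + 0.0615·5 + 0.1078·65 + 0.1567·7 + 0.0894·35 = 124.3073
  x_1 = 0.0970·92 + 1.1066·81 + 0.1388·5 + 0.1987·65 + 0.1918·7 + 0.1248·35 = 117.8842
  x_2 = 0.1369·92 + 0.0919·81 + 1.1293·5 + 0.1346·65 + 0.0746·7 + 0.0805·35 = 37.7669
  x_3 = 0.0682·92 + 0.0783·81 + 0.1003·5 + 1.1478·65 + 0.1694·7 + 0.1448·35 = 93.9749
  x_4 = 0.1082·92 + 0.1184·81 + 0.0390·5 + 0.0639·65 + 1.1186·7 + 0.0825·35 = 34.6122
  x_5 = 0.1465·92 + 0.0714·81 + 0.1240·5 + 0.1930·65 + 0.1580·7 + 1.1112·35 = 72.4227
Output multipliers (column sums of L):
  Chemicals: 1.7265
  Transport: 1.5302
  Electronics: 1.5930
  Construction: 1.8458
  Energy: 1.8690
  Finance: 1.6332

Energy (1.8690)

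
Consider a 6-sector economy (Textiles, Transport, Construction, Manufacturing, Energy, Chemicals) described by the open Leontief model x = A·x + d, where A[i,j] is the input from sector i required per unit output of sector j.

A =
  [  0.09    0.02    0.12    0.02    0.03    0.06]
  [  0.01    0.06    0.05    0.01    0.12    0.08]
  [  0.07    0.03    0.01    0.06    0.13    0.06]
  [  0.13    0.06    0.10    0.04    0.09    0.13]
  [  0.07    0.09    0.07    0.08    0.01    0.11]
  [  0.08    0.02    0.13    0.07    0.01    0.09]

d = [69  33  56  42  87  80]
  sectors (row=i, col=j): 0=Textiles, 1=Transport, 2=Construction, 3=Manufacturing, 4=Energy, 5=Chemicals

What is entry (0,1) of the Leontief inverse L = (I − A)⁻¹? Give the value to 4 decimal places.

L[0,1] = 0.0408

Form M = I − A:
  [  0.91   -0.02   -0.12   -0.02   -0.03   -0.06]
  [ -0.01    0.94   -0.05   -0.01   -0.12   -0.08]
  [ -0.07   -0.03    0.99   -0.06   -0.13   -0.06]
  [ -0.13   -0.06   -0.10    0.96   -0.09   -0.13]
  [ -0.07   -0.09   -0.07   -0.08    0.99   -0.11]
  [ -0.08   -0.02   -0.13   -0.07   -0.01    0.91]
Leontief inverse L = M⁻¹:
  [  1.1328    0.0408    0.1624    0.0472    0.0659    0.1037]
  [  0.0476    1.0875    0.0923    0.0400    0.1503    0.1287]
  [  0.1179    0.0600    1.0631    0.0913    0.1599    0.1155]
  [  0.1984    0.0970    0.1754    1.0845    0.1415    0.2052]
  [  0.1237    0.1188    0.1296    0.1125    1.0572    0.1710]
  [  0.1341    0.0448    0.1831    0.1027    0.0544    1.1450]
Total output x = L · d:
  x_0 = 1.1328·69 + 0.0408·33 + 0.1624·56 + 0.0472·42 + 0.0659·87 + 0.1037·80 = 104.6218
  x_1 = 0.0476·69 + 1.0875·33 + 0.0923·56 + 0.0400·42 + 0.1503·87 + 0.1287·80 = 69.3943
  x_2 = 0.1179·69 + 0.0600·33 + 1.0631·56 + 0.0913·42 + 0.1599·87 + 0.1155·80 = 96.6417
  x_3 = 0.1984·69 + 0.0970·33 + 0.1754·56 + 1.0845·42 + 0.1415·87 + 0.2052·80 = 100.9898
  x_4 = 0.1237·69 + 0.1188·33 + 0.1296·56 + 0.1125·42 + 1.0572·87 + 0.1710·80 = 130.0943
  x_5 = 0.1341·69 + 0.0448·33 + 0.1831·56 + 0.1027·42 + 0.0544·87 + 1.1450·80 = 121.6388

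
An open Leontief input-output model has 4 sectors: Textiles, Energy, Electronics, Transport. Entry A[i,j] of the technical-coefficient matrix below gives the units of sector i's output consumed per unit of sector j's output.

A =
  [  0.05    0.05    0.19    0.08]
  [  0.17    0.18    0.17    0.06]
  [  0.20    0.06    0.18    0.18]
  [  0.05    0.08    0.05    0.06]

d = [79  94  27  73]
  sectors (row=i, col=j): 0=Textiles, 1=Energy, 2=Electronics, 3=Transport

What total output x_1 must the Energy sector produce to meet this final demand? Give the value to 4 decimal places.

Form M = I − A:
  [  0.95   -0.05   -0.19   -0.08]
  [ -0.17    0.82   -0.17   -0.06]
  [ -0.20   -0.06    0.82   -0.18]
  [ -0.05   -0.08   -0.05    0.94]
Leontief inverse L = M⁻¹:
  [  1.1428    0.1071    0.2968    0.1609]
  [  0.3118    1.2811    0.3485    0.1751]
  [  0.3245    0.1468    1.3431    0.2942]
  [  0.1046    0.1225    0.1169    1.1029]
Total output x = L · d:
  x_0 = 1.1428·79 + 0.1071·94 + 0.2968·27 + 0.1609·73 = 120.1055
  x_1 = 0.3118·79 + 1.2811·94 + 0.3485·27 + 0.1751·73 = 167.2480
  x_2 = 0.3245·79 + 0.1468·94 + 1.3431·27 + 0.2942·73 = 97.1672
  x_3 = 0.1046·79 + 0.1225·94 + 0.1169·27 + 1.1029·73 = 103.4505

167.2480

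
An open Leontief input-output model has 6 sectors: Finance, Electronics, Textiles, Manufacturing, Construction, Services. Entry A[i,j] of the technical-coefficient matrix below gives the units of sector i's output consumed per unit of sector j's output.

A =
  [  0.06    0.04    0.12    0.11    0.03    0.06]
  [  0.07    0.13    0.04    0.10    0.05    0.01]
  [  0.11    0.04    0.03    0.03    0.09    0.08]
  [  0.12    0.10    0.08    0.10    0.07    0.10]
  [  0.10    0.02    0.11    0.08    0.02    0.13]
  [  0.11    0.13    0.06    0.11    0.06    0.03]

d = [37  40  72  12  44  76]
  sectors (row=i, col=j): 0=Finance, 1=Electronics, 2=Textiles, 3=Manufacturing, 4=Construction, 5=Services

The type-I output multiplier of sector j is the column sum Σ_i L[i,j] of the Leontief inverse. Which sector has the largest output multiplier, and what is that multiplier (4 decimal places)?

Finance (2.0399)

Form M = I − A:
  [  0.94   -0.04   -0.12   -0.11   -0.03   -0.06]
  [ -0.07    0.87   -0.04   -0.10   -0.05   -0.01]
  [ -0.11   -0.04    0.97   -0.03   -0.09   -0.08]
  [ -0.12   -0.10   -0.08    0.90   -0.07   -0.10]
  [ -0.10   -0.02   -0.11   -0.08    0.98   -0.13]
  [ -0.11   -0.13   -0.06   -0.11   -0.06    0.97]
Leontief inverse L = M⁻¹:
  [  1.1355    0.0993    0.1747    0.1763    0.0754    0.1140]
  [  0.1371    1.1899    0.0934    0.1670    0.0889    0.0576]
  [  0.1740    0.0907    1.0859    0.0942    0.1242    0.1276]
  [  0.2178    0.1827    0.1578    1.1951    0.1262    0.1685]
  [  0.1817    0.0864    0.1715    0.1552    1.0686    0.1855]
  [  0.1938    0.2024    0.1280    0.1933    0.1086    1.0900]
Total output x = L · d:
  x_0 = 1.1355·37 + 0.0993·40 + 0.1747·72 + 0.1763·12 + 0.0754·44 + 0.1140·76 = 72.6597
  x_1 = 0.1371·37 + 1.1899·40 + 0.0934·72 + 0.1670·12 + 0.0889·44 + 0.0576·76 = 69.6890
  x_2 = 0.1740·37 + 0.0907·40 + 1.0859·72 + 0.0942·12 + 0.1242·44 + 0.1276·76 = 104.5480
  x_3 = 0.2178·37 + 0.1827·40 + 0.1578·72 + 1.1951·12 + 0.1262·44 + 0.1685·76 = 59.4214
  x_4 = 0.1817·37 + 0.0864·40 + 0.1715·72 + 0.1552·12 + 1.0686·44 + 0.1855·76 = 85.4988
  x_5 = 0.1938·37 + 0.2024·40 + 0.1280·72 + 0.1933·12 + 0.1086·44 + 1.0900·76 = 114.4240
Output multipliers (column sums of L):
  Finance: 2.0399
  Electronics: 1.8513
  Textiles: 1.8114
  Manufacturing: 1.9811
  Construction: 1.5919
  Services: 1.7432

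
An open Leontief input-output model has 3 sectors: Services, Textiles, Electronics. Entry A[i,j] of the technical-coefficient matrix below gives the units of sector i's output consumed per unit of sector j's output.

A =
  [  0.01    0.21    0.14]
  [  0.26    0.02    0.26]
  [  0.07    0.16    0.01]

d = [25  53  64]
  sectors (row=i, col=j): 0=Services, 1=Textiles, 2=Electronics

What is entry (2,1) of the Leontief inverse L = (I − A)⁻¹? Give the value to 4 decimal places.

Form M = I − A:
  [  0.99   -0.21   -0.14]
  [ -0.26    0.98   -0.26]
  [ -0.07   -0.16    0.99]
Leontief inverse L = M⁻¹:
  [  1.0976    0.2722    0.2267]
  [  0.3258    1.1469    0.3473]
  [  0.1303    0.2046    1.0823]
Total output x = L · d:
  x_0 = 1.0976·25 + 0.2722·53 + 0.2267·64 = 56.3777
  x_1 = 0.3258·25 + 1.1469·53 + 0.3473·64 = 91.1563
  x_2 = 0.1303·25 + 0.2046·53 + 1.0823·64 = 83.3651

L[2,1] = 0.2046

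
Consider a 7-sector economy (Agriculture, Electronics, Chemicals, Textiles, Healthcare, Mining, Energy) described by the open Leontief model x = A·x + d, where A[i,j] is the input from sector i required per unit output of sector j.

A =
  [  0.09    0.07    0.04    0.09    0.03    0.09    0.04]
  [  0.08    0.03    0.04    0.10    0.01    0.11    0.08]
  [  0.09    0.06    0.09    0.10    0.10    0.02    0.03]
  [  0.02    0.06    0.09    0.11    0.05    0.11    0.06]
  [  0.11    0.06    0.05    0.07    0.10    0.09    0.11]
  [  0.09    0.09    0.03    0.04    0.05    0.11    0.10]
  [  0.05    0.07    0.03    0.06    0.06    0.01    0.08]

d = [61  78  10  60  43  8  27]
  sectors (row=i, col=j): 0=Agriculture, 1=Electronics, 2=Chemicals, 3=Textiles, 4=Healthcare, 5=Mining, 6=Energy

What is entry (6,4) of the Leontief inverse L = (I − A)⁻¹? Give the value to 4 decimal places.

L[6,4] = 0.0970

Form M = I − A:
  [  0.91   -0.07   -0.04   -0.09   -0.03   -0.09   -0.04]
  [ -0.08    0.97   -0.04   -0.10   -0.01   -0.11   -0.08]
  [ -0.09   -0.06    0.91   -0.10   -0.10   -0.02   -0.03]
  [ -0.02   -0.06   -0.09    0.89   -0.05   -0.11   -0.06]
  [ -0.11   -0.06   -0.05   -0.07    0.90   -0.09   -0.11]
  [ -0.09   -0.09   -0.03   -0.04   -0.05    0.89   -0.10]
  [ -0.05   -0.07   -0.03   -0.06   -0.06   -0.01    0.92]
Leontief inverse L = M⁻¹:
  [  1.1523    0.1252    0.0847    0.1600    0.0738    0.1623    0.1006]
  [  0.1394    1.0865    0.0839    0.1673    0.0546    0.1780    0.1401]
  [  0.1611    0.1190    1.1440    0.1812    0.1556    0.0959    0.0955]
  [  0.0892    0.1219    0.1429    1.1877    0.1052    0.1862    0.1294]
  [  0.1943    0.1327    0.1061    0.1588    1.1624    0.1778    0.1921]
  [  0.1621    0.1520    0.0753    0.1146    0.0992    1.1866    0.1710]
  [  0.0987    0.1116    0.0654    0.1164    0.0970    0.0621    1.1290]
Total output x = L · d:
  x_0 = 1.1523·61 + 0.1252·78 + 0.0847·10 + 0.1600·60 + 0.0738·43 + 0.1623·8 + 0.1006·27 = 97.6908
  x_1 = 0.1394·61 + 1.0865·78 + 0.0839·10 + 0.1673·60 + 0.0546·43 + 0.1780·8 + 0.1401·27 = 111.6858
  x_2 = 0.1611·61 + 0.1190·78 + 1.1440·10 + 0.1812·60 + 0.1556·43 + 0.0959·8 + 0.0955·27 = 51.4576
  x_3 = 0.0892·61 + 0.1219·78 + 0.1429·10 + 1.1877·60 + 0.1052·43 + 0.1862·8 + 0.1294·27 = 97.1442
  x_4 = 0.1943·61 + 0.1327·78 + 0.1061·10 + 0.1588·60 + 1.1624·43 + 0.1778·8 + 0.1921·27 = 89.3823
  x_5 = 0.1621·61 + 0.1520·78 + 0.0753·10 + 0.1146·60 + 0.0992·43 + 1.1866·8 + 0.1710·27 = 47.7463
  x_6 = 0.0987·61 + 0.1116·78 + 0.0654·10 + 0.1164·60 + 0.0970·43 + 0.0621·8 + 1.1290·27 = 57.5167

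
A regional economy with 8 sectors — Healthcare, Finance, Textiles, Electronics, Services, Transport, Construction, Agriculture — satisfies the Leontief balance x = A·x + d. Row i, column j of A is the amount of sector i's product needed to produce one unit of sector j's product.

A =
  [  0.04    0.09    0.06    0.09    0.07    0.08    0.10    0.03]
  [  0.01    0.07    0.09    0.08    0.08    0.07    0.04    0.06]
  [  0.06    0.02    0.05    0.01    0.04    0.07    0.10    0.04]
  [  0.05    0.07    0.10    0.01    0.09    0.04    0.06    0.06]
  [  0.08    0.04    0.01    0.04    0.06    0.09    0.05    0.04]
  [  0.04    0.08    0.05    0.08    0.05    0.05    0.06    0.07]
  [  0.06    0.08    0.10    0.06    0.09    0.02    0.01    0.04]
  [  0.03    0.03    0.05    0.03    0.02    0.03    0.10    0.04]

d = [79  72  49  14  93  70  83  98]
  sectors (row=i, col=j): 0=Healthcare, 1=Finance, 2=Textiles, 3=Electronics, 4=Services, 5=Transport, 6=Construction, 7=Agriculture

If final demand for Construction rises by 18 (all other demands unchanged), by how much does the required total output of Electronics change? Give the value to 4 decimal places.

Form M = I − A:
  [  0.96   -0.09   -0.06   -0.09   -0.07   -0.08   -0.10   -0.03]
  [ -0.01    0.93   -0.09   -0.08   -0.08   -0.07   -0.04   -0.06]
  [ -0.06   -0.02    0.95   -0.01   -0.04   -0.07   -0.10   -0.04]
  [ -0.05   -0.07   -0.10    0.99   -0.09   -0.04   -0.06   -0.06]
  [ -0.08   -0.04   -0.01   -0.04    0.94   -0.09   -0.05   -0.04]
  [ -0.04   -0.08   -0.05   -0.08   -0.05    0.95   -0.06   -0.07]
  [ -0.06   -0.08   -0.10   -0.06   -0.09   -0.02    0.99   -0.04]
  [ -0.03   -0.03   -0.05   -0.03   -0.02   -0.03   -0.10    0.96]
Leontief inverse L = M⁻¹:
  [  1.0884    0.1529    0.1279    0.1414    0.1375    0.1372    0.1610    0.0802]
  [  0.0527    1.1205    0.1457    0.1211    0.1350    0.1210    0.0973    0.1038]
  [  0.0945    0.0641    1.0953    0.0480    0.0848    0.1088    0.1439    0.0731]
  [  0.0915    0.1185    0.1516    1.0527    0.1422    0.0910    0.1159    0.0998]
  [  0.1152    0.0886    0.0573    0.0820    1.1083    0.1334    0.0978    0.0766]
  [  0.0796    0.1317    0.1073    0.1223    0.1052    1.0980    0.1148    0.1121]
  [  0.0998    0.1268    0.1504    0.0993    0.1417    0.0714    1.0660    0.0790]
  [  0.0587    0.0660    0.0905    0.0595    0.0585    0.0611    0.1359    1.0677]
Total output x = L · d:
  x_0 = 1.0884·79 + 0.1529·72 + 0.1279·49 + 0.1414·14 + 0.1375·93 + 0.1372·70 + 0.1610·83 + 0.0802·98 = 148.8441
  x_1 = 0.0527·79 + 1.1205·72 + 0.1457·49 + 0.1211·14 + 0.1350·93 + 0.1210·70 + 0.0973·83 + 0.1038·98 = 132.9557
  x_2 = 0.0945·79 + 0.0641·72 + 1.0953·49 + 0.0480·14 + 0.0848·93 + 0.1088·70 + 0.1439·83 + 0.0731·98 = 101.0302
  x_3 = 0.0915·79 + 0.1185·72 + 0.1516·49 + 1.0527·14 + 0.1422·93 + 0.0910·70 + 0.1159·83 + 0.0998·98 = 76.9168
  x_4 = 0.1152·79 + 0.0886·72 + 0.0573·49 + 0.0820·14 + 1.1083·93 + 0.1334·70 + 0.0978·83 + 0.0766·98 = 147.4714
  x_5 = 0.0796·79 + 0.1317·72 + 0.1073·49 + 0.1223·14 + 0.1052·93 + 1.0980·70 + 0.1148·83 + 0.1121·98 = 129.8936
  x_6 = 0.0998·79 + 0.1268·72 + 0.1504·49 + 0.0993·14 + 0.1417·93 + 0.0714·70 + 1.0660·83 + 0.0790·98 = 140.1686
  x_7 = 0.0587·79 + 0.0660·72 + 0.0905·49 + 0.0595·14 + 0.0585·93 + 0.0611·70 + 0.1359·83 + 1.0677·98 = 140.2876
Δx_3 = L[3,6] · Δd_6 = 0.1159 · 18 = 2.0864

2.0864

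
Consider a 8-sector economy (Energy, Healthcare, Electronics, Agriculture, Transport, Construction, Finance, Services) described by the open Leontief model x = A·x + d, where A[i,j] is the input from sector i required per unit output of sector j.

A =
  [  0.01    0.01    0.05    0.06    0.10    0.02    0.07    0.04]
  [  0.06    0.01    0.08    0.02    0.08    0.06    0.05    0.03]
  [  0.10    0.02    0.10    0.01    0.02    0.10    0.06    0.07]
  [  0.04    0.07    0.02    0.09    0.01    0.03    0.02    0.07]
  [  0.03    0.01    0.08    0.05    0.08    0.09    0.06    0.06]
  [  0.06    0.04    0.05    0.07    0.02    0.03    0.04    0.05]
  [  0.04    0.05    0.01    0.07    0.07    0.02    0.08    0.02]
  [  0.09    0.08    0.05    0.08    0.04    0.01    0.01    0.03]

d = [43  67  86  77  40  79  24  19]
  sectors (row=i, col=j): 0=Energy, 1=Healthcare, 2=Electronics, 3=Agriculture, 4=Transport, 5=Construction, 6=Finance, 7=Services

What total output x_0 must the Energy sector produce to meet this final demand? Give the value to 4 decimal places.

74.2667

Form M = I − A:
  [  0.99   -0.01   -0.05   -0.06   -0.10   -0.02   -0.07   -0.04]
  [ -0.06    0.99   -0.08   -0.02   -0.08   -0.06   -0.05   -0.03]
  [ -0.10   -0.02    0.90   -0.01   -0.02   -0.10   -0.06   -0.07]
  [ -0.04   -0.07   -0.02    0.91   -0.01   -0.03   -0.02   -0.07]
  [ -0.03   -0.01   -0.08   -0.05    0.92   -0.09   -0.06   -0.06]
  [ -0.06   -0.04   -0.05   -0.07   -0.02    0.97   -0.04   -0.05]
  [ -0.04   -0.05   -0.01   -0.07   -0.07   -0.02    0.92   -0.02]
  [ -0.09   -0.08   -0.05   -0.08   -0.04   -0.01   -0.01    0.97]
Leontief inverse L = M⁻¹:
  [  1.0416    0.0329    0.0823    0.0951    0.1306    0.0498    0.0999    0.0695]
  [  0.0948    1.0315    0.1179    0.0555    0.1143    0.0926    0.0843    0.0619]
  [  0.1444    0.0481    1.1445    0.0539    0.0605    0.1344    0.1004    0.1067]
  [  0.0710    0.0937    0.0494    1.1242    0.0378    0.0525    0.0440    0.0965]
  [  0.0728    0.0390    0.1223    0.0940    1.1163    0.1260    0.0970    0.0974]
  [  0.0915    0.0628    0.0811    0.1043    0.0498    1.0551    0.0679    0.0780]
  [  0.0676    0.0717    0.0391    0.1052    0.1031    0.0461    1.1101    0.0471]
  [  0.1224    0.1013    0.0867    0.1149    0.0754    0.0401    0.0412    1.0612]
Total output x = L · d:
  x_0 = 1.0416·43 + 0.0329·67 + 0.0823·86 + 0.0951·77 + 0.1306·40 + 0.0498·79 + 0.0999·24 + 0.0695·19 = 74.2667
  x_1 = 0.0948·43 + 1.0315·67 + 0.1179·86 + 0.0555·77 + 0.1143·40 + 0.0926·79 + 0.0843·24 + 0.0619·19 = 102.6892
  x_2 = 0.1444·43 + 0.0481·67 + 1.1445·86 + 0.0539·77 + 0.0605·40 + 0.1344·79 + 0.1004·24 + 0.1067·19 = 129.4891
  x_3 = 0.0710·43 + 0.0937·67 + 0.0494·86 + 1.1242·77 + 0.0378·40 + 0.0525·79 + 0.0440·24 + 0.0965·19 = 108.6896
  x_4 = 0.0728·43 + 0.0390·67 + 0.1223·86 + 0.0940·77 + 1.1163·40 + 0.1260·79 + 0.0970·24 + 0.0974·19 = 82.2855
  x_5 = 0.0915·43 + 0.0628·67 + 0.0811·86 + 0.1043·77 + 0.0498·40 + 1.0551·79 + 0.0679·24 + 0.0780·19 = 111.6036
  x_6 = 0.0676·43 + 0.0717·67 + 0.0391·86 + 0.1052·77 + 0.1031·40 + 0.0461·79 + 1.1101·24 + 0.0471·19 = 54.4719
  x_7 = 0.1224·43 + 0.1013·67 + 0.0867·86 + 0.1149·77 + 0.0754·40 + 0.0401·79 + 0.0412·24 + 1.0612·19 = 55.6917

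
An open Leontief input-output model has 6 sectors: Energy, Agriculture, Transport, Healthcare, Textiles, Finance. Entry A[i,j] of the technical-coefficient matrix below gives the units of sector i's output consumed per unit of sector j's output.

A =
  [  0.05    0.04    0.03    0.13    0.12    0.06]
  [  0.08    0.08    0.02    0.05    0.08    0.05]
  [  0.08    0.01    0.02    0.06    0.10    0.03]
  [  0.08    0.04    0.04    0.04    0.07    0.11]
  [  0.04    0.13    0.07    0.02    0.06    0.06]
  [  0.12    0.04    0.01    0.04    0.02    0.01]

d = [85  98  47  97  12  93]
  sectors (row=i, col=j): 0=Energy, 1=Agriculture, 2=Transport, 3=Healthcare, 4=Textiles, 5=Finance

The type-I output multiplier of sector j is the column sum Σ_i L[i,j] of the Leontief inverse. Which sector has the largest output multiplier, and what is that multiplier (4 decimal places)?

Textiles (1.6945)

Form M = I − A:
  [  0.95   -0.04   -0.03   -0.13   -0.12   -0.06]
  [ -0.08    0.92   -0.02   -0.05   -0.08   -0.05]
  [ -0.08   -0.01    0.98   -0.06   -0.10   -0.03]
  [ -0.08   -0.04   -0.04    0.96   -0.07   -0.11]
  [ -0.04   -0.13   -0.07   -0.02    0.94   -0.06]
  [ -0.12   -0.04   -0.01   -0.04   -0.02    0.99]
Leontief inverse L = M⁻¹:
  [  1.0979    0.0835    0.0550    0.1642    0.1675    0.1008]
  [  0.1198    1.1170    0.0394    0.0828    0.1225    0.0815]
  [  0.1114    0.0417    1.0385    0.0874    0.1360    0.0583]
  [  0.1239    0.0745    0.0585    1.0741    0.1113    0.1391]
  [  0.0835    0.1667    0.0878    0.0522    1.1038    0.0888]
  [  0.1457    0.0621    0.0229    0.0686    0.0534    1.0336]
Total output x = L · d:
  x_0 = 1.0979·85 + 0.0835·98 + 0.0550·47 + 0.1642·97 + 0.1675·12 + 0.1008·93 = 131.4008
  x_1 = 0.1198·85 + 1.1170·98 + 0.0394·47 + 0.0828·97 + 0.1225·12 + 0.0815·93 = 138.5884
  x_2 = 0.1114·85 + 0.0417·98 + 1.0385·47 + 0.0874·97 + 0.1360·12 + 0.0583·93 = 77.9011
  x_3 = 0.1239·85 + 0.0745·98 + 0.0585·47 + 1.0741·97 + 0.1113·12 + 0.1391·93 = 139.0490
  x_4 = 0.0835·85 + 0.1667·98 + 0.0878·47 + 0.0522·97 + 1.1038·12 + 0.0888·93 = 54.1324
  x_5 = 0.1457·85 + 0.0621·98 + 0.0229·47 + 0.0686·97 + 0.0534·12 + 1.0336·93 = 122.9649
Output multipliers (column sums of L):
  Energy: 1.6823
  Agriculture: 1.5455
  Transport: 1.3022
  Healthcare: 1.5293
  Textiles: 1.6945
  Finance: 1.5022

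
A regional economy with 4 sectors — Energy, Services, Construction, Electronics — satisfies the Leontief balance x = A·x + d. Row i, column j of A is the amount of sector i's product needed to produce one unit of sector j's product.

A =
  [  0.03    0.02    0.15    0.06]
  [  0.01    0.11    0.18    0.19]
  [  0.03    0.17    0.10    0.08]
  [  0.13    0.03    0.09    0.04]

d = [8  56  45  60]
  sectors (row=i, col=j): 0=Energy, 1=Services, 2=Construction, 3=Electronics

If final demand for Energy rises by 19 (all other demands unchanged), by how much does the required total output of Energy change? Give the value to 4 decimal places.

Form M = I − A:
  [  0.97   -0.02   -0.15   -0.06]
  [ -0.01    0.89   -0.18   -0.19]
  [ -0.03   -0.17    0.90   -0.08]
  [ -0.13   -0.03   -0.09    0.96]
Leontief inverse L = M⁻¹:
  [  1.0504    0.0645    0.1975    0.0949]
  [  0.0556    1.1857    0.2725    0.2609]
  [  0.0588    0.2321    1.1821    0.1481]
  [  0.1495    0.0676    0.1461    1.0766]
Total output x = L · d:
  x_0 = 1.0504·8 + 0.0645·56 + 0.1975·45 + 0.0949·60 = 26.5947
  x_1 = 0.0556·8 + 1.1857·56 + 0.2725·45 + 0.2609·60 = 94.7564
  x_2 = 0.0588·8 + 0.2321·56 + 1.1821·45 + 0.1481·60 = 75.5534
  x_3 = 0.1495·8 + 0.0676·56 + 0.1461·45 + 1.0766·60 = 76.1456
Δx_0 = L[0,0] · Δd_0 = 1.0504 · 19 = 19.9579

19.9579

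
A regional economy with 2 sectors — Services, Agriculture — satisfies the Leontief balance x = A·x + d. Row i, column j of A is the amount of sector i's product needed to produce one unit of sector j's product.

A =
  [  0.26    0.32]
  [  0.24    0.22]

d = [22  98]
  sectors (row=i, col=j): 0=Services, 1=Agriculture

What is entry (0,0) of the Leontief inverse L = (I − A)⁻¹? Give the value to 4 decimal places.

Form M = I − A:
  [  0.74   -0.32]
  [ -0.24    0.78]
Leontief inverse L = M⁻¹:
  [  1.5588    0.6395]
  [  0.4796    1.4788]
Total output x = L · d:
  x_0 = 1.5588·22 + 0.6395·98 = 96.9624
  x_1 = 0.4796·22 + 1.4788·98 = 155.4756

L[0,0] = 1.5588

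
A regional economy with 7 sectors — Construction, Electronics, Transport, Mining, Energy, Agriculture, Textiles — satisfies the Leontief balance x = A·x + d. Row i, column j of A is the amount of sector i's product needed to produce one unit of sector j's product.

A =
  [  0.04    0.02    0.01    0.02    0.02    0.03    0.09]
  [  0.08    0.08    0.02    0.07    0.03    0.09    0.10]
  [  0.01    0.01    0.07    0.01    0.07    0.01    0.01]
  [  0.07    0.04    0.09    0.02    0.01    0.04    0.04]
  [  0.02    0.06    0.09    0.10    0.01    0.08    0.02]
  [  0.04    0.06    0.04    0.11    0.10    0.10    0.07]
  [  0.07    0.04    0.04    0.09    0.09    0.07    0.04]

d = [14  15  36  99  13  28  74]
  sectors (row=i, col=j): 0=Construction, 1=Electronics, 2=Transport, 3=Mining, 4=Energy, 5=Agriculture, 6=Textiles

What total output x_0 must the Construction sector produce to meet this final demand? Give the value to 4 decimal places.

Form M = I − A:
  [  0.96   -0.02   -0.01   -0.02   -0.02   -0.03   -0.09]
  [ -0.08    0.92   -0.02   -0.07   -0.03   -0.09   -0.10]
  [ -0.01   -0.01    0.93   -0.01   -0.07   -0.01   -0.01]
  [ -0.07   -0.04   -0.09    0.98   -0.01   -0.04   -0.04]
  [ -0.02   -0.06   -0.09   -0.10    0.99   -0.08   -0.02]
  [ -0.04   -0.06   -0.04   -0.11   -0.10    0.90   -0.07]
  [ -0.07   -0.04   -0.04   -0.09   -0.09   -0.07    0.96]
Leontief inverse L = M⁻¹:
  [  1.0593    0.0362    0.0274    0.0447    0.0403    0.0533    0.1100]
  [  0.1199    1.1151    0.0555    0.1185    0.0685    0.1387    0.1445]
  [  0.0192    0.0213    1.0884    0.0261    0.0826    0.0249    0.0200]
  [  0.0902    0.0578    0.1122    1.0442    0.0344    0.0645    0.0646]
  [  0.0481    0.0855    0.1228    0.1318    1.0397    0.1137    0.0501]
  [  0.0802    0.0990    0.0867    0.1635    0.1391    1.1530    0.1125]
  [  0.1019    0.0706    0.0780    0.1315    0.1201    0.1115    1.0755]
Total output x = L · d:
  x_0 = 1.0593·14 + 0.0362·15 + 0.0274·36 + 0.0447·99 + 0.0403·13 + 0.0533·28 + 0.1100·74 = 30.9358
  x_1 = 0.1199·14 + 1.1151·15 + 0.0555·36 + 0.1185·99 + 0.0685·13 + 0.1387·28 + 0.1445·74 = 47.5986
  x_2 = 0.0192·14 + 0.0213·15 + 1.0884·36 + 0.0261·99 + 0.0826·13 + 0.0249·28 + 0.0200·74 = 45.6007
  x_3 = 0.0902·14 + 0.0578·15 + 0.1122·36 + 1.0442·99 + 0.0344·13 + 0.0645·28 + 0.0646·74 = 116.5801
  x_4 = 0.0481·14 + 0.0855·15 + 0.1228·36 + 0.1318·99 + 1.0397·13 + 0.1137·28 + 0.0501·74 = 39.8337
  x_5 = 0.0802·14 + 0.0990·15 + 0.0867·36 + 0.1635·99 + 0.1391·13 + 1.1530·28 + 0.1125·74 = 64.3389
  x_6 = 0.1019·14 + 0.0706·15 + 0.0780·36 + 0.1315·99 + 0.1201·13 + 0.1115·28 + 1.0755·74 = 102.5776

30.9358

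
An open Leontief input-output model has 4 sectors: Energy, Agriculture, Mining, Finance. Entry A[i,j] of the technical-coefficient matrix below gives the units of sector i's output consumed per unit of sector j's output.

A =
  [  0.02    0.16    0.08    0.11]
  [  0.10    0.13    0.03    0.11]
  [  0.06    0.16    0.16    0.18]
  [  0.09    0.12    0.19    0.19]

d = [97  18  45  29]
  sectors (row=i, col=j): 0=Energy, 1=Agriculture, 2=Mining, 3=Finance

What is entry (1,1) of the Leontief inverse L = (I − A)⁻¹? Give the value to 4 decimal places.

L[1,1] = 1.2256

Form M = I − A:
  [  0.98   -0.16   -0.08   -0.11]
  [ -0.10    0.87   -0.03   -0.11]
  [ -0.06   -0.16    0.84   -0.18]
  [ -0.09   -0.12   -0.19    0.81]
Leontief inverse L = M⁻¹:
  [  1.0764    0.2574    0.1608    0.2169]
  [  0.1509    1.2256    0.1057    0.2104]
  [  0.1432    0.3126    1.2943    0.3495]
  [  0.1756    0.2835    0.3371    1.3718]
Total output x = L · d:
  x_0 = 1.0764·97 + 0.2574·18 + 0.1608·45 + 0.2169·29 = 122.5722
  x_1 = 0.1509·97 + 1.2256·18 + 0.1057·45 + 0.2104·29 = 47.5561
  x_2 = 0.1432·97 + 0.3126·18 + 1.2943·45 + 0.3495·29 = 87.9034
  x_3 = 0.1756·97 + 0.2835·18 + 0.3371·45 + 1.3718·29 = 77.0863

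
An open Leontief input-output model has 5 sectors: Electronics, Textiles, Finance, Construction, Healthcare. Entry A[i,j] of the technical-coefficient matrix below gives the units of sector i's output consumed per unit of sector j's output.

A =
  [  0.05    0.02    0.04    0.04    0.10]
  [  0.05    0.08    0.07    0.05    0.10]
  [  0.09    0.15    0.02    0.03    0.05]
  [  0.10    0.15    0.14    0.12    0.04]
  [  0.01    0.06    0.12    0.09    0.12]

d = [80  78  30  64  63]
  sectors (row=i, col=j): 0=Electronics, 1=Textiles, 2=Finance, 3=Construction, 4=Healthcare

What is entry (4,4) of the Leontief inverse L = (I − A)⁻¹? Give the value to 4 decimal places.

L[4,4] = 1.1726

Form M = I − A:
  [  0.95   -0.02   -0.04   -0.04   -0.10]
  [ -0.05    0.92   -0.07   -0.05   -0.10]
  [ -0.09   -0.15    0.98   -0.03   -0.05]
  [ -0.10   -0.15   -0.14    0.88   -0.04]
  [ -0.01   -0.06   -0.12   -0.09    0.88]
Leontief inverse L = M⁻¹:
  [  1.0712    0.0553    0.0740    0.0682    0.1353]
  [  0.0811    1.1313    0.1147    0.0870    0.1482]
  [  0.1181    0.1920    1.0599    0.0625    0.0983]
  [  0.1566    0.2355    0.2045    1.1750    0.1096]
  [  0.0498    0.1280    0.1741    0.1354    1.1726]
Total output x = L · d:
  x_0 = 1.0712·80 + 0.0553·78 + 0.0740·30 + 0.0682·64 + 0.1353·63 = 105.1128
  x_1 = 0.0811·80 + 1.1313·78 + 0.1147·30 + 0.0870·64 + 0.1482·63 = 113.0814
  x_2 = 0.1181·80 + 0.1920·78 + 1.0599·30 + 0.0625·64 + 0.0983·63 = 66.4115
  x_3 = 0.1566·80 + 0.2355·78 + 0.2045·30 + 1.1750·64 + 0.1096·63 = 119.1370
  x_4 = 0.0498·80 + 0.1280·78 + 0.1741·30 + 0.1354·64 + 1.1726·63 = 101.7360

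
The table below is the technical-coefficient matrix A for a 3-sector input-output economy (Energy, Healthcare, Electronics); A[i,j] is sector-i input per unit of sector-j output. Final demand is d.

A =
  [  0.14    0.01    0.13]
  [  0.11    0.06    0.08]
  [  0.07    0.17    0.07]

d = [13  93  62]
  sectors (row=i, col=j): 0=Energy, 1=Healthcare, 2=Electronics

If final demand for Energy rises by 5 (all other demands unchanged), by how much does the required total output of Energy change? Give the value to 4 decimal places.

5.9103

Form M = I − A:
  [  0.86   -0.01   -0.13]
  [ -0.11    0.94   -0.08]
  [ -0.07   -0.17    0.93]
Leontief inverse L = M⁻¹:
  [  1.1821    0.0431    0.1689]
  [  0.1482    1.0860    0.1141]
  [  0.1161    0.2018    1.1088]
Total output x = L · d:
  x_0 = 1.1821·13 + 0.0431·93 + 0.1689·62 = 29.8523
  x_1 = 0.1482·13 + 1.0860·93 + 0.1141·62 = 110.0059
  x_2 = 0.1161·13 + 0.2018·93 + 1.1088·62 = 89.0222
Δx_0 = L[0,0] · Δd_0 = 1.1821 · 5 = 5.9103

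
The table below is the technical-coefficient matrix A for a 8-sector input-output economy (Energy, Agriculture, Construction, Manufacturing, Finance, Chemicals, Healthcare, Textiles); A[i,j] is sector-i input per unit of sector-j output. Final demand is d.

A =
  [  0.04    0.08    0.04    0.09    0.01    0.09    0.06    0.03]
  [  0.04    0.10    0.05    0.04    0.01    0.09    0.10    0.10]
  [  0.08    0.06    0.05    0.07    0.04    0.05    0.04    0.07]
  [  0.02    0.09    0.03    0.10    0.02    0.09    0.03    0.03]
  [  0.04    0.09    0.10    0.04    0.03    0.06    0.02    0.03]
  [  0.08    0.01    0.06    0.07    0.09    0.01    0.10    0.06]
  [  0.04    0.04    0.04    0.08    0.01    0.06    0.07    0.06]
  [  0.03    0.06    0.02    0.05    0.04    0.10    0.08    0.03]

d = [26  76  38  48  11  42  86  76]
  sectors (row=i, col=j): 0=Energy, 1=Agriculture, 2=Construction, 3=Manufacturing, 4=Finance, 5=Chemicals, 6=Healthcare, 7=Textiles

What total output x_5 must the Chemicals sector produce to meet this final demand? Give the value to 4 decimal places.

84.8286

Form M = I − A:
  [  0.96   -0.08   -0.04   -0.09   -0.01   -0.09   -0.06   -0.03]
  [ -0.04    0.90   -0.05   -0.04   -0.01   -0.09   -0.10   -0.10]
  [ -0.08   -0.06    0.95   -0.07   -0.04   -0.05   -0.04   -0.07]
  [ -0.02   -0.09   -0.03    0.90   -0.02   -0.09   -0.03   -0.03]
  [ -0.04   -0.09   -0.10   -0.04    0.97   -0.06   -0.02   -0.03]
  [ -0.08   -0.01   -0.06   -0.07   -0.09    0.99   -0.10   -0.06]
  [ -0.04   -0.04   -0.04   -0.08   -0.01   -0.06    0.93   -0.06]
  [ -0.03   -0.06   -0.02   -0.05   -0.04   -0.10   -0.08    0.97]
Leontief inverse L = M⁻¹:
  [  1.0770    0.1307    0.0761    0.1464    0.0361    0.1435    0.1141    0.0739]
  [  0.0846    1.1588    0.0923    0.1045    0.0413    0.1554    0.1682    0.1533]
  [  0.1173    0.1151    1.0877    0.1274    0.0656    0.1086    0.0936    0.1125]
  [  0.0543    0.1387    0.0645    1.1518    0.0452    0.1403    0.0805    0.0713]
  [  0.0773    0.1396    0.1359    0.0902    1.0546    0.1103    0.0696    0.0731]
  [  0.1171    0.0667    0.1005    0.1296    0.1137    1.0698    0.1494    0.1007]
  [  0.0723    0.0849    0.0711    0.1312    0.0329    0.1093    1.1172    0.0971]
  [  0.0650    0.1049    0.0556    0.1009    0.0653    0.1474    0.1304    1.0701]
Total output x = L · d:
  x_0 = 1.0770·26 + 0.1307·76 + 0.0761·38 + 0.1464·48 + 0.0361·11 + 0.1435·42 + 0.1141·86 + 0.0739·76 = 69.7019
  x_1 = 0.0846·26 + 1.1588·76 + 0.0923·38 + 0.1045·48 + 0.0413·11 + 0.1554·42 + 0.1682·86 + 0.1533·76 = 131.8838
  x_2 = 0.1173·26 + 0.1151·76 + 1.0877·38 + 0.1274·48 + 0.0656·11 + 0.1086·42 + 0.0936·86 + 0.1125·76 = 81.1266
  x_3 = 0.0543·26 + 0.1387·76 + 0.0645·38 + 1.1518·48 + 0.0452·11 + 0.1403·42 + 0.0805·86 + 0.0713·76 = 88.4265
  x_4 = 0.0773·26 + 0.1396·76 + 0.1359·38 + 0.0902·48 + 1.0546·11 + 0.1103·42 + 0.0696·86 + 0.0731·76 = 49.8905
  x_5 = 0.1171·26 + 0.0667·76 + 0.1005·38 + 0.1296·48 + 0.1137·11 + 1.0698·42 + 0.1494·86 + 0.1007·76 = 84.8286
  x_6 = 0.0723·26 + 0.0849·76 + 0.0711·38 + 0.1312·48 + 0.0329·11 + 0.1093·42 + 1.1172·86 + 0.0971·76 = 125.7369
  x_7 = 0.0650·26 + 0.1049·76 + 0.0556·38 + 0.1009·48 + 0.0653·11 + 0.1474·42 + 0.1304·86 + 1.0701·76 = 116.0674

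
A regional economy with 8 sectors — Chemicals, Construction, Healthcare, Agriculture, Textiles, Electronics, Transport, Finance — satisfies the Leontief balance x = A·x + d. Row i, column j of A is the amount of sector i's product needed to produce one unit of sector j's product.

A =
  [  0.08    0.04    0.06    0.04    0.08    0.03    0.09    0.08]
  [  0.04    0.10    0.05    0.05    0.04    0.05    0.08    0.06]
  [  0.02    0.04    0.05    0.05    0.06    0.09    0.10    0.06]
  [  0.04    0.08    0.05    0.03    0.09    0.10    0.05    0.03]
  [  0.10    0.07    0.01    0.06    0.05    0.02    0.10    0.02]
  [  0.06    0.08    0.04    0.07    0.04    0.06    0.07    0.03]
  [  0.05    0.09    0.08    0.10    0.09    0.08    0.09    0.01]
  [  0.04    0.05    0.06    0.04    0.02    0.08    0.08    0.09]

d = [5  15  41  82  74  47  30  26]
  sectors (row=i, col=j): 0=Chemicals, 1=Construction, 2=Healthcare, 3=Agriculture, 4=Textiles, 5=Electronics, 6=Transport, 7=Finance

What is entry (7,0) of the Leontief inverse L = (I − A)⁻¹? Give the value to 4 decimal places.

L[7,0] = 0.0857

Form M = I − A:
  [  0.92   -0.04   -0.06   -0.04   -0.08   -0.03   -0.09   -0.08]
  [ -0.04    0.90   -0.05   -0.05   -0.04   -0.05   -0.08   -0.06]
  [ -0.02   -0.04    0.95   -0.05   -0.06   -0.09   -0.10   -0.06]
  [ -0.04   -0.08   -0.05    0.97   -0.09   -0.10   -0.05   -0.03]
  [ -0.10   -0.07   -0.01   -0.06    0.95   -0.02   -0.10   -0.02]
  [ -0.06   -0.08   -0.04   -0.07   -0.04    0.94   -0.07   -0.03]
  [ -0.05   -0.09   -0.08   -0.10   -0.09   -0.08    0.91   -0.01]
  [ -0.04   -0.05   -0.06   -0.04   -0.02   -0.08   -0.08    0.91]
Leontief inverse L = M⁻¹:
  [  1.1340    0.1069    0.1100    0.0960    0.1388    0.0909    0.1721    0.1251]
  [  0.0875    1.1666    0.0974    0.1026    0.0938    0.1090    0.1552    0.1018]
  [  0.0690    0.1063    1.0966    0.1048    0.1144    0.1497    0.1752    0.0982]
  [  0.0907    0.1455    0.0932    1.0826    0.1420    0.1543    0.1250    0.0690]
  [  0.1481    0.1312    0.0546    0.1091    1.1047    0.0714    0.1701    0.0574]
  [  0.1069    0.1436    0.0848    0.1199    0.0936    1.1156    0.1412    0.0688]
  [  0.1120    0.1734    0.1364    0.1659    0.1608    0.1526    1.1838    0.0573]
  [  0.0857    0.1130    0.1072    0.0919    0.0717    0.1397    0.1534    1.1318]
Total output x = L · d:
  x_0 = 1.1340·5 + 0.1069·15 + 0.1100·41 + 0.0960·82 + 0.1388·74 + 0.0909·47 + 0.1721·30 + 0.1251·26 = 42.6111
  x_1 = 0.0875·5 + 1.1666·15 + 0.0974·41 + 0.1026·82 + 0.0938·74 + 0.1090·47 + 0.1552·30 + 0.1018·26 = 49.7070
  x_2 = 0.0690·5 + 0.1063·15 + 1.0966·41 + 0.1048·82 + 0.1144·74 + 0.1497·47 + 0.1752·30 + 0.0982·26 = 78.8080
  x_3 = 0.0907·5 + 0.1455·15 + 0.0932·41 + 1.0826·82 + 0.1420·74 + 0.1543·47 + 0.1250·30 + 0.0690·26 = 118.5389
  x_4 = 0.1481·5 + 0.1312·15 + 0.0546·41 + 0.1091·82 + 1.1047·74 + 0.0714·47 + 0.1701·30 + 0.0574·26 = 105.5907
  x_5 = 0.1069·5 + 0.1436·15 + 0.0848·41 + 0.1199·82 + 0.0936·74 + 1.1156·47 + 0.1412·30 + 0.0688·26 = 81.3786
  x_6 = 0.1120·5 + 0.1734·15 + 0.1364·41 + 0.1659·82 + 0.1608·74 + 0.1526·47 + 1.1838·30 + 0.0573·26 = 78.4348
  x_7 = 0.0857·5 + 0.1130·15 + 0.1072·41 + 0.0919·82 + 0.0717·74 + 0.1397·47 + 0.1534·30 + 1.1318·26 = 59.9524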